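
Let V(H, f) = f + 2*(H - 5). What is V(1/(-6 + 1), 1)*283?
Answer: -13301/5 ≈ -2660.2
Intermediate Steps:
V(H, f) = -10 + f + 2*H (V(H, f) = f + 2*(-5 + H) = f + (-10 + 2*H) = -10 + f + 2*H)
V(1/(-6 + 1), 1)*283 = (-10 + 1 + 2/(-6 + 1))*283 = (-10 + 1 + 2/(-5))*283 = (-10 + 1 + 2*(-⅕))*283 = (-10 + 1 - ⅖)*283 = -47/5*283 = -13301/5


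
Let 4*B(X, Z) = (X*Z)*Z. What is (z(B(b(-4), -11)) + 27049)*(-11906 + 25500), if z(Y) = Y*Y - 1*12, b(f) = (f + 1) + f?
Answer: 7816556797/8 ≈ 9.7707e+8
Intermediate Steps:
b(f) = 1 + 2*f (b(f) = (1 + f) + f = 1 + 2*f)
B(X, Z) = X*Z**2/4 (B(X, Z) = ((X*Z)*Z)/4 = (X*Z**2)/4 = X*Z**2/4)
z(Y) = -12 + Y**2 (z(Y) = Y**2 - 12 = -12 + Y**2)
(z(B(b(-4), -11)) + 27049)*(-11906 + 25500) = ((-12 + ((1/4)*(1 + 2*(-4))*(-11)**2)**2) + 27049)*(-11906 + 25500) = ((-12 + ((1/4)*(1 - 8)*121)**2) + 27049)*13594 = ((-12 + ((1/4)*(-7)*121)**2) + 27049)*13594 = ((-12 + (-847/4)**2) + 27049)*13594 = ((-12 + 717409/16) + 27049)*13594 = (717217/16 + 27049)*13594 = (1150001/16)*13594 = 7816556797/8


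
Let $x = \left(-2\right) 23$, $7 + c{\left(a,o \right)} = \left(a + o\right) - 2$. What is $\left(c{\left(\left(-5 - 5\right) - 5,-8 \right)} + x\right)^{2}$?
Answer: $6084$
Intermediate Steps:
$c{\left(a,o \right)} = -9 + a + o$ ($c{\left(a,o \right)} = -7 - \left(2 - a - o\right) = -7 + \left(-2 + a + o\right) = -9 + a + o$)
$x = -46$
$\left(c{\left(\left(-5 - 5\right) - 5,-8 \right)} + x\right)^{2} = \left(\left(-9 - 15 - 8\right) - 46\right)^{2} = \left(-32 - 46\right)^{2} = \left(-78\right)^{2} = 6084$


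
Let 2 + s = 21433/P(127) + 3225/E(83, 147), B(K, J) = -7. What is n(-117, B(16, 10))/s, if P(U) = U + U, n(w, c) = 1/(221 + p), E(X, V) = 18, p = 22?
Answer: 127/8071650 ≈ 1.5734e-5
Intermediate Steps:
n(w, c) = 1/243 (n(w, c) = 1/(221 + 22) = 1/243)
P(U) = 2*U
s = 99650/381 (s = -2 + (21433/((2*127)) + 3225/18) = -2 + (21433/254 + 3225*(1/18)) = -2 + (21433*(1/254) + 1075/6) = -2 + (21433/254 + 1075/6) = -2 + 100412/381 = 99650/381 ≈ 261.55)
n(-117, B(16, 10))/s = 1/(243*(99650/381)) = (1/243)*(381/99650) = 127/8071650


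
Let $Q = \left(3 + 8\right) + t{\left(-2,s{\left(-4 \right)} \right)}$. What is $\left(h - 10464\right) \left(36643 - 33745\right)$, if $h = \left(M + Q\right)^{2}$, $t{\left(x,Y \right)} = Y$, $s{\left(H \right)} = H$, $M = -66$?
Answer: $-20236734$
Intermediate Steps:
$Q = 7$ ($Q = \left(3 + 8\right) - 4 = 11 - 4 = 7$)
$h = 3481$ ($h = \left(-66 + 7\right)^{2} = \left(-59\right)^{2} = 3481$)
$\left(h - 10464\right) \left(36643 - 33745\right) = \left(3481 - 10464\right) \left(36643 - 33745\right) = \left(-6983\right) 2898 = -20236734$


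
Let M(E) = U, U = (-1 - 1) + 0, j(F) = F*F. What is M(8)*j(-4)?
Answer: -32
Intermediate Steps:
j(F) = F²
U = -2 (U = -2 + 0 = -2)
M(E) = -2
M(8)*j(-4) = -2*(-4)² = -2*16 = -32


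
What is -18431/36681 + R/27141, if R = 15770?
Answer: 104717/1332743 ≈ 0.078573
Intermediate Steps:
-18431/36681 + R/27141 = -18431/36681 + 15770/27141 = -18431*1/36681 + 15770*(1/27141) = -18431/36681 + 190/327 = 104717/1332743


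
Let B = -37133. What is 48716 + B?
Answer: 11583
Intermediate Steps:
48716 + B = 48716 - 37133 = 11583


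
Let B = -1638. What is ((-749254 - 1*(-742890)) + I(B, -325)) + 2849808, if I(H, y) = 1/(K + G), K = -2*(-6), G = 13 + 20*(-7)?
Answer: 326996059/115 ≈ 2.8434e+6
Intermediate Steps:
G = -127 (G = 13 - 140 = -127)
K = 12
I(H, y) = -1/115 (I(H, y) = 1/(12 - 127) = 1/(-115) = -1/115)
((-749254 - 1*(-742890)) + I(B, -325)) + 2849808 = ((-749254 - 1*(-742890)) - 1/115) + 2849808 = ((-749254 + 742890) - 1/115) + 2849808 = (-6364 - 1/115) + 2849808 = -731861/115 + 2849808 = 326996059/115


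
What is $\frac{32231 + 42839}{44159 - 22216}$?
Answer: $\frac{75070}{21943} \approx 3.4211$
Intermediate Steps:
$\frac{32231 + 42839}{44159 - 22216} = \frac{75070}{21943}$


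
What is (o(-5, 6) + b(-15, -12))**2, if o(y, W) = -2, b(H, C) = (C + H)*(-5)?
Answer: 17689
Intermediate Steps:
b(H, C) = -5*C - 5*H
(o(-5, 6) + b(-15, -12))**2 = (-2 + (-5*(-12) - 5*(-15)))**2 = (-2 + (60 + 75))**2 = (-2 + 135)**2 = 133**2 = 17689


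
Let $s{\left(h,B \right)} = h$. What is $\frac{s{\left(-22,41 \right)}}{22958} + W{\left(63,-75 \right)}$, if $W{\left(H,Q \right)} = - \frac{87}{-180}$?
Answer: $\frac{332231}{688740} \approx 0.48238$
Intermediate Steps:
$W{\left(H,Q \right)} = \frac{29}{60}$ ($W{\left(H,Q \right)} = \left(-87\right) \left(- \frac{1}{180}\right) = \frac{29}{60}$)
$\frac{s{\left(-22,41 \right)}}{22958} + W{\left(63,-75 \right)} = - \frac{22}{22958} + \frac{29}{60} = \left(-22\right) \frac{1}{22958} + \frac{29}{60} = - \frac{11}{11479} + \frac{29}{60} = \frac{332231}{688740}$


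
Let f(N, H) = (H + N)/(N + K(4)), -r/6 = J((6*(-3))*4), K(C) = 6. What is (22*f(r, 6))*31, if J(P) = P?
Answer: 682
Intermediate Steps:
r = 432 (r = -6*6*(-3)*4 = -(-108)*4 = -6*(-72) = 432)
f(N, H) = (H + N)/(6 + N) (f(N, H) = (H + N)/(N + 6) = (H + N)/(6 + N))
(22*f(r, 6))*31 = (22*((6 + 432)/(6 + 432)))*31 = (22*(438/438))*31 = (22*((1/438)*438))*31 = (22*1)*31 = 22*31 = 682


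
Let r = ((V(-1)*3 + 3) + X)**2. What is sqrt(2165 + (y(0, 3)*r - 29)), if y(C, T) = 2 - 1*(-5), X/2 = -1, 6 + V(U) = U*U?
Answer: 2*sqrt(877) ≈ 59.228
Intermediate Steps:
V(U) = -6 + U**2 (V(U) = -6 + U*U = -6 + U**2)
X = -2 (X = 2*(-1) = -2)
r = 196 (r = (((-6 + (-1)**2)*3 + 3) - 2)**2 = (((-6 + 1)*3 + 3) - 2)**2 = ((-5*3 + 3) - 2)**2 = ((-15 + 3) - 2)**2 = (-12 - 2)**2 = (-14)**2 = 196)
y(C, T) = 7 (y(C, T) = 2 + 5 = 7)
sqrt(2165 + (y(0, 3)*r - 29)) = sqrt(2165 + (7*196 - 29)) = sqrt(2165 + (1372 - 29)) = sqrt(2165 + 1343) = sqrt(3508) = 2*sqrt(877)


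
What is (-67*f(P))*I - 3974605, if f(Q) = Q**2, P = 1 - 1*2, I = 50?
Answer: -3977955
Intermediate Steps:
P = -1 (P = 1 - 2 = -1)
(-67*f(P))*I - 3974605 = -67*(-1)**2*50 - 3974605 = -67*1*50 - 3974605 = -67*50 - 3974605 = -3350 - 3974605 = -3977955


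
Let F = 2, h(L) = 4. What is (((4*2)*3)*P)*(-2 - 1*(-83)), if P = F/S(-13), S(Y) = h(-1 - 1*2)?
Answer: 972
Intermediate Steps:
S(Y) = 4
P = ½ (P = 2/4 = 2*(¼) = ½ ≈ 0.50000)
(((4*2)*3)*P)*(-2 - 1*(-83)) = (((4*2)*3)*(½))*(-2 - 1*(-83)) = ((8*3)*(½))*(-2 + 83) = (24*(½))*81 = 12*81 = 972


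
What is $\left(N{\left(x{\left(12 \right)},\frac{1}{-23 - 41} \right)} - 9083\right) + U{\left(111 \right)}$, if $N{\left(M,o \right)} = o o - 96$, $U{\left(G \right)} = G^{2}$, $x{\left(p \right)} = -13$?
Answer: $\frac{12869633}{4096} \approx 3142.0$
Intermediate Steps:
$N{\left(M,o \right)} = -96 + o^{2}$ ($N{\left(M,o \right)} = o^{2} - 96 = -96 + o^{2}$)
$\left(N{\left(x{\left(12 \right)},\frac{1}{-23 - 41} \right)} - 9083\right) + U{\left(111 \right)} = \left(\left(-96 + \left(\frac{1}{-23 - 41}\right)^{2}\right) - 9083\right) + 111^{2} = \left(\left(-96 + \left(\frac{1}{-64}\right)^{2}\right) - 9083\right) + 12321 = \left(\left(-96 + \left(- \frac{1}{64}\right)^{2}\right) - 9083\right) + 12321 = \left(\left(-96 + \frac{1}{4096}\right) - 9083\right) + 12321 = \left(- \frac{393215}{4096} - 9083\right) + 12321 = - \frac{37597183}{4096} + 12321 = \frac{12869633}{4096}$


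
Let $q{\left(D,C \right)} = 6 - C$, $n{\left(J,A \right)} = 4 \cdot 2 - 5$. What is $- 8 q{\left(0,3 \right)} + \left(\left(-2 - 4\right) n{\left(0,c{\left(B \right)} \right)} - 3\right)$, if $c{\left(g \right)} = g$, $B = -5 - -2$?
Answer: $-45$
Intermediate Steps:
$B = -3$ ($B = -5 + 2 = -3$)
$n{\left(J,A \right)} = 3$ ($n{\left(J,A \right)} = 8 - 5 = 3$)
$- 8 q{\left(0,3 \right)} + \left(\left(-2 - 4\right) n{\left(0,c{\left(B \right)} \right)} - 3\right) = - 8 \left(6 - 3\right) + \left(\left(-2 - 4\right) 3 - 3\right) = \left(-8\right) 3 - 21 = -24 - 21 = -45$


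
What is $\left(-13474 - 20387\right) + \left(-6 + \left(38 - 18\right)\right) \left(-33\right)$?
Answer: $-34323$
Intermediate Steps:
$\left(-13474 - 20387\right) + \left(-6 + \left(38 - 18\right)\right) \left(-33\right) = -33861 + \left(-6 + \left(38 - 18\right)\right) \left(-33\right) = -33861 + \left(-6 + 20\right) \left(-33\right) = -33861 + 14 \left(-33\right) = -33861 - 462 = -34323$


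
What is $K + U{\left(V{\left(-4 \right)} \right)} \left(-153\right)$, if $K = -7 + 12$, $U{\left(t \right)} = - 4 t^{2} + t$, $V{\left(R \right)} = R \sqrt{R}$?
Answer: $-39163 + 1224 i \approx -39163.0 + 1224.0 i$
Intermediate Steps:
$V{\left(R \right)} = R^{\frac{3}{2}}$
$U{\left(t \right)} = t - 4 t^{2}$
$K = 5$
$K + U{\left(V{\left(-4 \right)} \right)} \left(-153\right) = 5 + \left(-4\right)^{\frac{3}{2}} \left(1 - 4 \left(-4\right)^{\frac{3}{2}}\right) \left(-153\right) = 5 + - 8 i \left(1 - 4 \left(- 8 i\right)\right) \left(-153\right) = 5 + - 8 i \left(1 + 32 i\right) \left(-153\right) = 5 + 1224 i \left(1 + 32 i\right)$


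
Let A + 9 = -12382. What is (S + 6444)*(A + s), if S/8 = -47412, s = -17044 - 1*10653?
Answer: 14946890976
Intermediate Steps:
A = -12391 (A = -9 - 12382 = -12391)
s = -27697 (s = -17044 - 10653 = -27697)
S = -379296 (S = 8*(-47412) = -379296)
(S + 6444)*(A + s) = (-379296 + 6444)*(-12391 - 27697) = -372852*(-40088) = 14946890976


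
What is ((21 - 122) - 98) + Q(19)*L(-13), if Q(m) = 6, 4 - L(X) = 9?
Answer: -229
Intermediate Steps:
L(X) = -5 (L(X) = 4 - 1*9 = 4 - 9 = -5)
((21 - 122) - 98) + Q(19)*L(-13) = ((21 - 122) - 98) + 6*(-5) = (-101 - 98) - 30 = -199 - 30 = -229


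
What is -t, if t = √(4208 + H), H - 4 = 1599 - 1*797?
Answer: -√5014 ≈ -70.810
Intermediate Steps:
H = 806 (H = 4 + (1599 - 1*797) = 4 + (1599 - 797) = 4 + 802 = 806)
t = √5014 (t = √(4208 + 806) = √5014 ≈ 70.810)
-t = -√5014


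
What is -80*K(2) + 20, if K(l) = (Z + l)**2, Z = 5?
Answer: -3900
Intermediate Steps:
K(l) = (5 + l)**2
-80*K(2) + 20 = -80*(5 + 2)**2 + 20 = -80*7**2 + 20 = -80*49 + 20 = -3920 + 20 = -3900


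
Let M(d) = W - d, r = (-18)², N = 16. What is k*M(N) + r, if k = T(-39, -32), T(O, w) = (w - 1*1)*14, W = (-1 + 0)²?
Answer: 7254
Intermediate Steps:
W = 1 (W = (-1)² = 1)
r = 324
T(O, w) = -14 + 14*w (T(O, w) = (w - 1)*14 = (-1 + w)*14 = -14 + 14*w)
M(d) = 1 - d
k = -462 (k = -14 + 14*(-32) = -14 - 448 = -462)
k*M(N) + r = -462*(1 - 1*16) + 324 = -462*(1 - 16) + 324 = -462*(-15) + 324 = 6930 + 324 = 7254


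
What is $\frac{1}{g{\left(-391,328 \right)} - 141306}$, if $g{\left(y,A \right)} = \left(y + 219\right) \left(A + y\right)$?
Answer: $- \frac{1}{130470} \approx -7.6646 \cdot 10^{-6}$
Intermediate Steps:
$g{\left(y,A \right)} = \left(219 + y\right) \left(A + y\right)$
$\frac{1}{g{\left(-391,328 \right)} - 141306} = \frac{1}{\left(\left(-391\right)^{2} + 219 \cdot 328 + 219 \left(-391\right) + 328 \left(-391\right)\right) - 141306} = \frac{1}{\left(152881 + 71832 - 85629 - 128248\right) - 141306} = \frac{1}{10836 - 141306} = \frac{1}{-130470} = - \frac{1}{130470}$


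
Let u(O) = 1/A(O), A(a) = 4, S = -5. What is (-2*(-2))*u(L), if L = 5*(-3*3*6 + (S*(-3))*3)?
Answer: 1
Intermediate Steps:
L = -45 (L = 5*(-3*3*6 - 5*(-3)*3) = 5*(-9*6 + 15*3) = 5*(-54 + 45) = 5*(-9) = -45)
u(O) = 1/4
(-2*(-2))*u(L) = -2*(-2)*(1/4) = 4*(1/4) = 1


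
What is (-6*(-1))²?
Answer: 36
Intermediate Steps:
(-6*(-1))² = 6² = 36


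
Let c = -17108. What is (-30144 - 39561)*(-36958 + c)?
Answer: 3768670530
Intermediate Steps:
(-30144 - 39561)*(-36958 + c) = (-30144 - 39561)*(-36958 - 17108) = -69705*(-54066) = 3768670530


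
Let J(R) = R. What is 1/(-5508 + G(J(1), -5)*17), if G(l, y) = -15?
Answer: -1/5763 ≈ -0.00017352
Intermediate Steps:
1/(-5508 + G(J(1), -5)*17) = 1/(-5508 - 15*17) = 1/(-5508 - 255) = 1/(-5763) = -1/5763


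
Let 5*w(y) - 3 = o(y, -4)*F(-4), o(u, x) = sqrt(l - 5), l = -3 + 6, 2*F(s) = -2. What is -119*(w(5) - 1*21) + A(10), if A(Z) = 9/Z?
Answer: 4857/2 + 119*I*sqrt(2)/5 ≈ 2428.5 + 33.658*I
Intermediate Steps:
F(s) = -1 (F(s) = (1/2)*(-2) = -1)
l = 3
o(u, x) = I*sqrt(2) (o(u, x) = sqrt(3 - 5) = sqrt(-2) = I*sqrt(2))
w(y) = 3/5 - I*sqrt(2)/5 (w(y) = 3/5 + ((I*sqrt(2))*(-1))/5 = 3/5 + (-I*sqrt(2))/5 = 3/5 - I*sqrt(2)/5)
-119*(w(5) - 1*21) + A(10) = -119*((3/5 - I*sqrt(2)/5) - 1*21) + 9/10 = -119*((3/5 - I*sqrt(2)/5) - 21) + 9*(1/10) = -119*(-102/5 - I*sqrt(2)/5) + 9/10 = (12138/5 + 119*I*sqrt(2)/5) + 9/10 = 4857/2 + 119*I*sqrt(2)/5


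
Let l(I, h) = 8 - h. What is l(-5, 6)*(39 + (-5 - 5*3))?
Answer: 38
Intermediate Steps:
l(-5, 6)*(39 + (-5 - 5*3)) = (8 - 1*6)*(39 + (-5 - 5*3)) = (8 - 6)*(39 + (-5 - 15)) = 2*(39 - 20) = 2*19 = 38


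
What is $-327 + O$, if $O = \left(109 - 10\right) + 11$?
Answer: $-217$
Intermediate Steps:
$O = 110$ ($O = 99 + 11 = 110$)
$-327 + O = -327 + 110 = -217$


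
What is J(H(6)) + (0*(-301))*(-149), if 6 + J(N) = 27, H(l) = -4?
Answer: 21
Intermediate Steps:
J(N) = 21 (J(N) = -6 + 27 = 21)
J(H(6)) + (0*(-301))*(-149) = 21 + (0*(-301))*(-149) = 21 + 0*(-149) = 21 + 0 = 21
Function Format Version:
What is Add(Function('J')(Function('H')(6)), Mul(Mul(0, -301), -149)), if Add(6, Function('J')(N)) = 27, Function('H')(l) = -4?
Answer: 21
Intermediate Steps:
Function('J')(N) = 21 (Function('J')(N) = Add(-6, 27) = 21)
Add(Function('J')(Function('H')(6)), Mul(Mul(0, -301), -149)) = Add(21, Mul(Mul(0, -301), -149)) = Add(21, Mul(0, -149)) = Add(21, 0) = 21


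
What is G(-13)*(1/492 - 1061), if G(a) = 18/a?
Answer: 1566033/1066 ≈ 1469.1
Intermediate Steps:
G(-13)*(1/492 - 1061) = (18/(-13))*(1/492 - 1061) = (18*(-1/13))*(1/492 - 1061) = -18/13*(-522011/492) = 1566033/1066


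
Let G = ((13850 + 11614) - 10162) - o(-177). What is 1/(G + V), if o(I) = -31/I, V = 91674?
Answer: 177/18934721 ≈ 9.3479e-6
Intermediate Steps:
G = 2708423/177 (G = ((13850 + 11614) - 10162) - (-31)/(-177) = (25464 - 10162) - (-31)*(-1)/177 = 15302 - 1*31/177 = 15302 - 31/177 = 2708423/177 ≈ 15302.)
1/(G + V) = 1/(2708423/177 + 91674) = 1/(18934721/177) = 177/18934721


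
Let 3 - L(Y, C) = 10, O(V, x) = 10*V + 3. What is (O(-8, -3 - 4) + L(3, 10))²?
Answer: 7056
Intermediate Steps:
O(V, x) = 3 + 10*V
L(Y, C) = -7 (L(Y, C) = 3 - 1*10 = 3 - 10 = -7)
(O(-8, -3 - 4) + L(3, 10))² = ((3 + 10*(-8)) - 7)² = ((3 - 80) - 7)² = (-77 - 7)² = (-84)² = 7056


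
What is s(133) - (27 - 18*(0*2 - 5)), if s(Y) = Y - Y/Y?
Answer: 15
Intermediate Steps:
s(Y) = -1 + Y (s(Y) = Y - 1*1 = Y - 1 = -1 + Y)
s(133) - (27 - 18*(0*2 - 5)) = (-1 + 133) - (27 - 18*(0*2 - 5)) = 132 - (27 - 18*(0 - 5)) = 132 - (27 - 18*(-5)) = 132 - (27 + 90) = 132 - 1*117 = 132 - 117 = 15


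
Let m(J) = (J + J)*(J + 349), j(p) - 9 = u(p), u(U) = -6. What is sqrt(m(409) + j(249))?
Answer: sqrt(620047) ≈ 787.43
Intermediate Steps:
j(p) = 3 (j(p) = 9 - 6 = 3)
m(J) = 2*J*(349 + J) (m(J) = (2*J)*(349 + J) = 2*J*(349 + J))
sqrt(m(409) + j(249)) = sqrt(2*409*(349 + 409) + 3) = sqrt(2*409*758 + 3) = sqrt(620044 + 3) = sqrt(620047)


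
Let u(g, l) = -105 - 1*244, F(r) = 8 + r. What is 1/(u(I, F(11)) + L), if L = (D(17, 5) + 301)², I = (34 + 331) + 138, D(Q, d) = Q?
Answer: 1/100775 ≈ 9.9231e-6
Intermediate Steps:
I = 503 (I = 365 + 138 = 503)
u(g, l) = -349 (u(g, l) = -105 - 244 = -349)
L = 101124 (L = (17 + 301)² = 318² = 101124)
1/(u(I, F(11)) + L) = 1/(-349 + 101124) = 1/100775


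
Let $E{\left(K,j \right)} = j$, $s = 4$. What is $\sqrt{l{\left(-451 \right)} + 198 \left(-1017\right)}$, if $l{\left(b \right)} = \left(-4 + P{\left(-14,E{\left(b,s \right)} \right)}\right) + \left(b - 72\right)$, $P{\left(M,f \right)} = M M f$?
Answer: $i \sqrt{201109} \approx 448.45 i$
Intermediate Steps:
$P{\left(M,f \right)} = f M^{2}$ ($P{\left(M,f \right)} = M^{2} f = f M^{2}$)
$l{\left(b \right)} = 708 + b$ ($l{\left(b \right)} = \left(-4 + 4 \left(-14\right)^{2}\right) + \left(b - 72\right) = \left(-4 + 4 \cdot 196\right) + \left(-72 + b\right) = \left(-4 + 784\right) + \left(-72 + b\right) = 780 + \left(-72 + b\right) = 708 + b$)
$\sqrt{l{\left(-451 \right)} + 198 \left(-1017\right)} = \sqrt{\left(708 - 451\right) + 198 \left(-1017\right)} = \sqrt{257 - 201366} = \sqrt{-201109} = i \sqrt{201109}$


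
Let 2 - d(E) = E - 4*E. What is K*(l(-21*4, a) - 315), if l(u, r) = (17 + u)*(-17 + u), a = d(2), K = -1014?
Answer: -6542328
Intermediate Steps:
d(E) = 2 + 3*E (d(E) = 2 - (E - 4*E) = 2 - (-3)*E = 2 + 3*E)
a = 8 (a = 2 + 3*2 = 2 + 6 = 8)
l(u, r) = (-17 + u)*(17 + u)
K*(l(-21*4, a) - 315) = -1014*((-289 + (-21*4)²) - 315) = -1014*((-289 + (-84)²) - 315) = -1014*((-289 + 7056) - 315) = -1014*(6767 - 315) = -1014*6452 = -6542328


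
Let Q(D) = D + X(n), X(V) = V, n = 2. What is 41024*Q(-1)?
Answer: 41024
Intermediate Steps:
Q(D) = 2 + D (Q(D) = D + 2 = 2 + D)
41024*Q(-1) = 41024*(2 - 1) = 41024*1 = 41024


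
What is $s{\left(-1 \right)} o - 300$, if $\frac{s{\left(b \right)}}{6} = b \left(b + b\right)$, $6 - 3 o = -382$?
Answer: $1252$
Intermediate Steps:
$o = \frac{388}{3}$ ($o = 2 - - \frac{382}{3} = 2 + \frac{382}{3} = \frac{388}{3} \approx 129.33$)
$s{\left(b \right)} = 12 b^{2}$ ($s{\left(b \right)} = 6 b \left(b + b\right) = 6 b 2 b = 6 \cdot 2 b^{2} = 12 b^{2}$)
$s{\left(-1 \right)} o - 300 = 12 \left(-1\right)^{2} \cdot \frac{388}{3} - 300 = 12 \cdot 1 \cdot \frac{388}{3} - 300 = 12 \cdot \frac{388}{3} - 300 = 1552 - 300 = 1252$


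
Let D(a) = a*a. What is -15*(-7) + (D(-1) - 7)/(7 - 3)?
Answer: 207/2 ≈ 103.50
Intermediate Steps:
D(a) = a²
-15*(-7) + (D(-1) - 7)/(7 - 3) = -15*(-7) + ((-1)² - 7)/(7 - 3) = 105 + (1 - 7)/4 = 105 - 6*¼ = 105 - 3/2 = 207/2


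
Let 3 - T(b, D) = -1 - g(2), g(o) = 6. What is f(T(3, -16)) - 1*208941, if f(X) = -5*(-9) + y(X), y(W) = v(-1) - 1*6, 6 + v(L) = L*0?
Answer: -208908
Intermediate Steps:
v(L) = -6 (v(L) = -6 + L*0 = -6 + 0 = -6)
y(W) = -12 (y(W) = -6 - 1*6 = -6 - 6 = -12)
T(b, D) = 10 (T(b, D) = 3 - (-1 - 1*6) = 3 - (-1 - 6) = 3 - 1*(-7) = 3 + 7 = 10)
f(X) = 33 (f(X) = -5*(-9) - 12 = 45 - 12 = 33)
f(T(3, -16)) - 1*208941 = 33 - 1*208941 = 33 - 208941 = -208908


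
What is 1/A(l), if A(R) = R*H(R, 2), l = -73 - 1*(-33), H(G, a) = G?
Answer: 1/1600 ≈ 0.00062500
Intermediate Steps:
l = -40 (l = -73 + 33 = -40)
A(R) = R² (A(R) = R*R = R²)
1/A(l) = 1/((-40)²) = 1/1600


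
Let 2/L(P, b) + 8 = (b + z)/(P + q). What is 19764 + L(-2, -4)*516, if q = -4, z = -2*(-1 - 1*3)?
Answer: 255384/13 ≈ 19645.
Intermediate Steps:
z = 8 (z = -2*(-1 - 3) = -2*(-4) = 8)
L(P, b) = 2/(-8 + (8 + b)/(-4 + P)) (L(P, b) = 2/(-8 + (b + 8)/(P - 4)) = 2/(-8 + (8 + b)/(-4 + P)))
19764 + L(-2, -4)*516 = 19764 + (2*(-4 - 2)/(40 - 4 - 8*(-2)))*516 = 19764 + (2*(-6)/(40 - 4 + 16))*516 = 19764 + (2*(-6)/52)*516 = 19764 + (2*(1/52)*(-6))*516 = 19764 - 3/13*516 = 19764 - 1548/13 = 255384/13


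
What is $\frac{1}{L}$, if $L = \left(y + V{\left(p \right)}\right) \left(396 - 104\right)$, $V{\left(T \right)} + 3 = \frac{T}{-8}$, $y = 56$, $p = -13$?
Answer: $\frac{2}{31901} \approx 6.2694 \cdot 10^{-5}$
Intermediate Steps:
$V{\left(T \right)} = -3 - \frac{T}{8}$ ($V{\left(T \right)} = -3 + \frac{T}{-8} = -3 + T \left(- \frac{1}{8}\right) = -3 - \frac{T}{8}$)
$L = \frac{31901}{2}$ ($L = \left(56 - \frac{11}{8}\right) \left(396 - 104\right) = \left(56 + \left(-3 + \frac{13}{8}\right)\right) 292 = \left(56 - \frac{11}{8}\right) 292 = \frac{437}{8} \cdot 292 = \frac{31901}{2} \approx 15951.0$)
$\frac{1}{L} = \frac{1}{\frac{31901}{2}} = \frac{2}{31901}$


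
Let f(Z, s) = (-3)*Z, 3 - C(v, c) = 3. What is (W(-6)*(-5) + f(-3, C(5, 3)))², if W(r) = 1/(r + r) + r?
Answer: 223729/144 ≈ 1553.7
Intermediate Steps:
C(v, c) = 0 (C(v, c) = 3 - 1*3 = 3 - 3 = 0)
W(r) = r + 1/(2*r) (W(r) = 1/(2*r) + r = r + 1/(2*r))
f(Z, s) = -3*Z (f(Z, s) = (-1*3)*Z = -3*Z)
(W(-6)*(-5) + f(-3, C(5, 3)))² = ((-6 + (½)/(-6))*(-5) - 3*(-3))² = ((-6 + (½)*(-⅙))*(-5) + 9)² = ((-6 - 1/12)*(-5) + 9)² = (-73/12*(-5) + 9)² = (365/12 + 9)² = (473/12)² = 223729/144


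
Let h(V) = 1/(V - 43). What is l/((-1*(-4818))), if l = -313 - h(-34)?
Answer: -12050/185493 ≈ -0.064962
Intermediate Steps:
h(V) = 1/(-43 + V)
l = -24100/77 (l = -313 - 1/(-43 - 34) = -313 - 1/(-77) = -313 - 1*(-1/77) = -313 + 1/77 = -24100/77 ≈ -312.99)
l/((-1*(-4818))) = -24100/(77*((-1*(-4818)))) = -24100/77/4818 = -24100/77*1/4818 = -12050/185493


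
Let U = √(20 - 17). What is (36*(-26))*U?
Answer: -936*√3 ≈ -1621.2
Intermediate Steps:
U = √3 ≈ 1.7320
(36*(-26))*U = (36*(-26))*√3 = -936*√3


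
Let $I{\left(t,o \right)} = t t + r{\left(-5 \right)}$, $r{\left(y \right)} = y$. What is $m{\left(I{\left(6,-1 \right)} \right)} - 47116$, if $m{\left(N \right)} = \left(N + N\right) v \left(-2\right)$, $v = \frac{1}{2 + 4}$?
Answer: $- \frac{141410}{3} \approx -47137.0$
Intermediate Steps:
$v = \frac{1}{6} \approx 0.16667$
$I{\left(t,o \right)} = -5 + t^{2}$ ($I{\left(t,o \right)} = t t - 5 = t^{2} - 5 = -5 + t^{2}$)
$m{\left(N \right)} = - \frac{2 N}{3}$ ($m{\left(N \right)} = \left(N + N\right) \frac{1}{6} \left(-2\right) = 2 N \left(- \frac{1}{3}\right) = - \frac{2 N}{3}$)
$m{\left(I{\left(6,-1 \right)} \right)} - 47116 = - \frac{2 \left(-5 + 6^{2}\right)}{3} - 47116 = - \frac{2 \left(-5 + 36\right)}{3} - 47116 = \left(- \frac{2}{3}\right) 31 - 47116 = - \frac{62}{3} - 47116 = - \frac{141410}{3}$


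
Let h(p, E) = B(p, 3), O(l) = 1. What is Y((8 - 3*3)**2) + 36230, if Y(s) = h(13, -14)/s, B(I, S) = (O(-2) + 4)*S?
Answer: 36245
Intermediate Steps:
B(I, S) = 5*S (B(I, S) = (1 + 4)*S = 5*S)
h(p, E) = 15 (h(p, E) = 5*3 = 15)
Y(s) = 15/s
Y((8 - 3*3)**2) + 36230 = 15/((8 - 3*3)**2) + 36230 = 15/((8 - 9)**2) + 36230 = 15/((-1)**2) + 36230 = 15/1 + 36230 = 15*1 + 36230 = 15 + 36230 = 36245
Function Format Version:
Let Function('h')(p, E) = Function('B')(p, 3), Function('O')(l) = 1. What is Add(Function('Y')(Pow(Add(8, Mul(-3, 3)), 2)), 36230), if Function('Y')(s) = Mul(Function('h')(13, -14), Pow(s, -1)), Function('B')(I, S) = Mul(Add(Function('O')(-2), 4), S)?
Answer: 36245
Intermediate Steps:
Function('B')(I, S) = Mul(5, S) (Function('B')(I, S) = Mul(Add(1, 4), S) = Mul(5, S))
Function('h')(p, E) = 15 (Function('h')(p, E) = Mul(5, 3) = 15)
Function('Y')(s) = Mul(15, Pow(s, -1))
Add(Function('Y')(Pow(Add(8, Mul(-3, 3)), 2)), 36230) = Add(Mul(15, Pow(Pow(Add(8, Mul(-3, 3)), 2), -1)), 36230) = Add(Mul(15, Pow(Pow(Add(8, -9), 2), -1)), 36230) = Add(Mul(15, Pow(Pow(-1, 2), -1)), 36230) = Add(Mul(15, Pow(1, -1)), 36230) = Add(Mul(15, 1), 36230) = Add(15, 36230) = 36245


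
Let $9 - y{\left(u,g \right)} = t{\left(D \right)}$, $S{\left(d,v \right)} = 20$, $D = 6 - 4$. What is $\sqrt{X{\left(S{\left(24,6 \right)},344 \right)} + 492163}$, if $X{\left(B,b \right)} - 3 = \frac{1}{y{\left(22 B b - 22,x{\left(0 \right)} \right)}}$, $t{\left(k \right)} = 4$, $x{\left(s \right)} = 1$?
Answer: $\frac{\sqrt{12304155}}{5} \approx 701.55$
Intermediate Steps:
$D = 2$
$y{\left(u,g \right)} = 5$ ($y{\left(u,g \right)} = 9 - 4 = 5$)
$X{\left(B,b \right)} = \frac{16}{5}$ ($X{\left(B,b \right)} = 3 + \frac{1}{5} = \frac{16}{5}$)
$\sqrt{X{\left(S{\left(24,6 \right)},344 \right)} + 492163} = \sqrt{\frac{16}{5} + 492163} = \sqrt{\frac{2460831}{5}} = \frac{\sqrt{12304155}}{5}$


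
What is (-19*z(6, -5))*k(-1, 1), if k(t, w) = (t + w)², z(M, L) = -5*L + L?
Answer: 0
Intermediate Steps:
z(M, L) = -4*L
(-19*z(6, -5))*k(-1, 1) = (-(-76)*(-5))*(-1 + 1)² = -19*20*0² = -380*0 = 0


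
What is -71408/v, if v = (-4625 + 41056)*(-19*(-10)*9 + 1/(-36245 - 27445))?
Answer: -4547975520/3967696530469 ≈ -0.0011463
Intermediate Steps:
v = 3967696530469/63690 (v = 36431*(190*9 + 1/(-63690)) = 36431*(1710 - 1/63690) = 36431*(108909899/63690) = 3967696530469/63690 ≈ 6.2297e+7)
-71408/v = -71408/3967696530469/63690 = -71408*63690/3967696530469 = -4547975520/3967696530469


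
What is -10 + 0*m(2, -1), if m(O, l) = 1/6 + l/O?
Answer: -10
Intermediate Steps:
m(O, l) = ⅙ + l/O (m(O, l) = 1*(⅙) + l/O = ⅙ + l/O)
-10 + 0*m(2, -1) = -10 + 0*((-1 + (⅙)*2)/2) = -10 + 0*((-1 + ⅓)/2) = -10 + 0*((½)*(-⅔)) = -10 + 0*(-⅓) = -10 + 0 = -10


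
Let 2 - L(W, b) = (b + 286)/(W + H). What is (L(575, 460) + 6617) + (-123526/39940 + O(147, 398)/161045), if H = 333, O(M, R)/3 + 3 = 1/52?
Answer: 810080697468271/122459594660 ≈ 6615.1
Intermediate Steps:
O(M, R) = -465/52 (O(M, R) = -9 + 3/52 = -465/52)
L(W, b) = 2 - (286 + b)/(333 + W) (L(W, b) = 2 - (b + 286)/(W + 333) = 2 - (286 + b)/(333 + W))
(L(575, 460) + 6617) + (-123526/39940 + O(147, 398)/161045) = ((380 - 1*460 + 2*575)/(333 + 575) + 6617) + (-123526/39940 - 465/52/161045) = ((380 - 460 + 1150)/908 + 6617) + (-123526*1/39940 - 465/52*1/161045) = ((1/908)*1070 + 6617) + (-61763/19970 - 3/54028) = (535/454 + 6617) - 1668495637/539469580 = 3004653/454 - 1668495637/539469580 = 810080697468271/122459594660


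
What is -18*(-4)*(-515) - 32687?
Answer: -69767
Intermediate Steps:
-18*(-4)*(-515) - 32687 = 72*(-515) - 32687 = -37080 - 32687 = -69767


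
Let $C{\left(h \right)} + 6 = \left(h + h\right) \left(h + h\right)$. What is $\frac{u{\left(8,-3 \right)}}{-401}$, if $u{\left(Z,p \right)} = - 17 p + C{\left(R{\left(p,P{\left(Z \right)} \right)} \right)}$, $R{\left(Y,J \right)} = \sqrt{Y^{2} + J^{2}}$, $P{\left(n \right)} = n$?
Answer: $- \frac{337}{401} \approx -0.8404$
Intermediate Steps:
$R{\left(Y,J \right)} = \sqrt{J^{2} + Y^{2}}$
$C{\left(h \right)} = -6 + 4 h^{2}$ ($C{\left(h \right)} = -6 + \left(h + h\right) \left(h + h\right) = -6 + 2 h 2 h = -6 + 4 h^{2}$)
$u{\left(Z,p \right)} = -6 - 17 p + 4 Z^{2} + 4 p^{2}$ ($u{\left(Z,p \right)} = - 17 p + \left(-6 + 4 \left(\sqrt{Z^{2} + p^{2}}\right)^{2}\right) = - 17 p + \left(-6 + 4 \left(Z^{2} + p^{2}\right)\right) = - 17 p - \left(6 - 4 Z^{2} - 4 p^{2}\right) = - 17 p + \left(-6 + 4 Z^{2} + 4 p^{2}\right) = -6 - 17 p + 4 Z^{2} + 4 p^{2}$)
$\frac{u{\left(8,-3 \right)}}{-401} = \frac{-6 - -51 + 4 \cdot 8^{2} + 4 \left(-3\right)^{2}}{-401} = \left(-6 + 51 + 4 \cdot 64 + 4 \cdot 9\right) \left(- \frac{1}{401}\right) = \left(-6 + 51 + 256 + 36\right) \left(- \frac{1}{401}\right) = 337 \left(- \frac{1}{401}\right) = - \frac{337}{401}$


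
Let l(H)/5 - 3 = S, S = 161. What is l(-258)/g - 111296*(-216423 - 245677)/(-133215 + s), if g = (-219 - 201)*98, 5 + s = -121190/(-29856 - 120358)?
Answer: -176656173415579141/457593736418 ≈ -3.8605e+5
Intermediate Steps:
s = -314940/75107 (s = -5 - 121190/(-29856 - 120358) = -5 - 121190/(-150214) = -5 - 121190*(-1/150214) = -5 + 60595/75107 = -314940/75107 ≈ -4.1932)
l(H) = 820 (l(H) = 15 + 5*161 = 15 + 805 = 820)
g = -41160 (g = -420*98 = -41160)
l(-258)/g - 111296*(-216423 - 245677)/(-133215 + s) = 820/(-41160) - 111296*(-216423 - 245677)/(-133215 - 314940/75107) = 820*(-1/41160) - 111296/((-10005693945/75107/(-462100))) = -41/2058 - 111296/((-10005693945/75107*(-1/462100))) = -41/2058 - 111296/2001138789/6941388940 = -41/2058 - 111296*6941388940/2001138789 = -41/2058 - 772548823466240/2001138789 = -176656173415579141/457593736418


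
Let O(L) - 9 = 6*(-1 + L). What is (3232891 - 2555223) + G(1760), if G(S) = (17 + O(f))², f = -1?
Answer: 677864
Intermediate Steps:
O(L) = 3 + 6*L (O(L) = 9 + 6*(-1 + L) = 9 + (-6 + 6*L) = 3 + 6*L)
G(S) = 196 (G(S) = (17 + (3 + 6*(-1)))² = (17 + (3 - 6))² = (17 - 3)² = 14² = 196)
(3232891 - 2555223) + G(1760) = (3232891 - 2555223) + 196 = 677668 + 196 = 677864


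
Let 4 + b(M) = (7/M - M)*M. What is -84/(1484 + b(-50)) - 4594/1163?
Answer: -4556030/1178119 ≈ -3.8672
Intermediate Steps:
b(M) = -4 + M*(-M + 7/M) (b(M) = -4 + (7/M - M)*M = -4 + (-M + 7/M)*M = -4 + M*(-M + 7/M))
-84/(1484 + b(-50)) - 4594/1163 = -84/(1484 + (3 - 1*(-50)**2)) - 4594/1163 = -84/(1484 + (3 - 1*2500)) - 4594*1/1163 = -84/(1484 + (3 - 2500)) - 4594/1163 = -84/(1484 - 2497) - 4594/1163 = -84/(-1013) - 4594/1163 = -84*(-1/1013) - 4594/1163 = 84/1013 - 4594/1163 = -4556030/1178119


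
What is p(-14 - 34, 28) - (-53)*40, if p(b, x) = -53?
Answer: 2067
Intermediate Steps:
p(-14 - 34, 28) - (-53)*40 = -53 - (-53)*40 = -53 - 1*(-2120) = -53 + 2120 = 2067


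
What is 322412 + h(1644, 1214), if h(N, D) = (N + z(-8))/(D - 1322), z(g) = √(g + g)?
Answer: 2901571/9 - I/27 ≈ 3.224e+5 - 0.037037*I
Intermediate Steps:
z(g) = √2*√g (z(g) = √(2*g) = √2*√g)
h(N, D) = (N + 4*I)/(-1322 + D) (h(N, D) = (N + √2*√(-8))/(D - 1322) = (N + √2*(2*I*√2))/(-1322 + D) = (N + 4*I)/(-1322 + D))
322412 + h(1644, 1214) = 322412 + (1644 + 4*I)/(-1322 + 1214) = 322412 + (1644 + 4*I)/(-108) = 322412 - (1644 + 4*I)/108 = 322412 + (-137/9 - I/27) = 2901571/9 - I/27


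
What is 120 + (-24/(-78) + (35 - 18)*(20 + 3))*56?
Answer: 286432/13 ≈ 22033.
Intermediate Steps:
120 + (-24/(-78) + (35 - 18)*(20 + 3))*56 = 120 + (-24*(-1/78) + 17*23)*56 = 120 + (4/13 + 391)*56 = 120 + (5087/13)*56 = 120 + 284872/13 = 286432/13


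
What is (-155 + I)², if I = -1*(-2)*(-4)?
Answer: 26569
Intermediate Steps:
I = -8 (I = 2*(-4) = -8)
(-155 + I)² = (-155 - 8)² = (-163)² = 26569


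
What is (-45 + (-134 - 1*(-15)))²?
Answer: 26896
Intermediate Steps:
(-45 + (-134 - 1*(-15)))² = (-45 + (-134 + 15))² = (-45 - 119)² = (-164)² = 26896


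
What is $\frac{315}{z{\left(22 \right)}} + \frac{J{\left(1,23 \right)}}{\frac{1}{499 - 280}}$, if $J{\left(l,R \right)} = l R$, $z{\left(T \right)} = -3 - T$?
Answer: $\frac{25122}{5} \approx 5024.4$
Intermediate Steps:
$J{\left(l,R \right)} = R l$
$\frac{315}{z{\left(22 \right)}} + \frac{J{\left(1,23 \right)}}{\frac{1}{499 - 280}} = \frac{315}{-3 - 22} + \frac{23 \cdot 1}{\frac{1}{499 - 280}} = \frac{315}{-3 - 22} + \frac{23}{\frac{1}{219}} = \frac{315}{-25} + 23 \frac{1}{\frac{1}{219}} = 315 \left(- \frac{1}{25}\right) + 23 \cdot 219 = - \frac{63}{5} + 5037 = \frac{25122}{5}$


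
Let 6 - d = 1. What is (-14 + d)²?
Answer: 81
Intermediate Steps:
d = 5 (d = 6 - 1*1 = 6 - 1 = 5)
(-14 + d)² = (-14 + 5)² = (-9)² = 81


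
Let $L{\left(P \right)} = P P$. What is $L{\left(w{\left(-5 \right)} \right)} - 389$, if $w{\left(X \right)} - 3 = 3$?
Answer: $-353$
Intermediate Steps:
$w{\left(X \right)} = 6$ ($w{\left(X \right)} = 3 + 3 = 6$)
$L{\left(P \right)} = P^{2}$
$L{\left(w{\left(-5 \right)} \right)} - 389 = 6^{2} - 389 = 36 - 389 = -353$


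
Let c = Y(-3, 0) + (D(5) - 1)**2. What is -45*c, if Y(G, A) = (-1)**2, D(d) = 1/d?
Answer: -369/5 ≈ -73.800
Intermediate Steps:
Y(G, A) = 1
c = 41/25 (c = 1 + (1/5 - 1)**2 = 1 + (-4/5)**2 = 1 + 16/25 = 41/25 ≈ 1.6400)
-45*c = -45*41/25 = -369/5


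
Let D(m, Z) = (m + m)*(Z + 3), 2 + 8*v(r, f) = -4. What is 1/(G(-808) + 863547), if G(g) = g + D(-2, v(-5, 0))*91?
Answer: 1/861920 ≈ 1.1602e-6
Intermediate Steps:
v(r, f) = -¾ (v(r, f) = -¼ + (⅛)*(-4) = -¼ - ½ = -¾)
D(m, Z) = 2*m*(3 + Z) (D(m, Z) = (2*m)*(3 + Z) = 2*m*(3 + Z))
G(g) = -819 + g (G(g) = g + (2*(-2)*(3 - ¾))*91 = g + (2*(-2)*(9/4))*91 = g - 9*91 = g - 819 = -819 + g)
1/(G(-808) + 863547) = 1/((-819 - 808) + 863547) = 1/(-1627 + 863547) = 1/861920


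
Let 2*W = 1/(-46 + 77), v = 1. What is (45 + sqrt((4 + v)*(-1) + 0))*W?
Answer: 45/62 + I*sqrt(5)/62 ≈ 0.72581 + 0.036066*I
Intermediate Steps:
W = 1/62 (W = 1/(2*(-46 + 77)) = (1/2)/31 = (1/2)*(1/31) = 1/62 ≈ 0.016129)
(45 + sqrt((4 + v)*(-1) + 0))*W = (45 + sqrt((4 + 1)*(-1) + 0))*(1/62) = (45 + sqrt(5*(-1) + 0))*(1/62) = (45 + sqrt(-5 + 0))*(1/62) = (45 + sqrt(-5))*(1/62) = (45 + I*sqrt(5))*(1/62) = 45/62 + I*sqrt(5)/62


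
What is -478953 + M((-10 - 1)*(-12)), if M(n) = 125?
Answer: -478828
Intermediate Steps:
-478953 + M((-10 - 1)*(-12)) = -478953 + 125 = -478828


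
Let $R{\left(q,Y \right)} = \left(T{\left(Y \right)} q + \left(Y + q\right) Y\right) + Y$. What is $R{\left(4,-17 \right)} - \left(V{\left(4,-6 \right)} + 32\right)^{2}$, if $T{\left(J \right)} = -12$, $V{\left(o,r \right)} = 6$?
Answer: $-1288$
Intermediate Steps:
$R{\left(q,Y \right)} = Y - 12 q + Y \left(Y + q\right)$ ($R{\left(q,Y \right)} = \left(- 12 q + \left(Y + q\right) Y\right) + Y = \left(- 12 q + Y \left(Y + q\right)\right) + Y = Y - 12 q + Y \left(Y + q\right)$)
$R{\left(4,-17 \right)} - \left(V{\left(4,-6 \right)} + 32\right)^{2} = \left(-17 + \left(-17\right)^{2} - 48 - 68\right) - \left(6 + 32\right)^{2} = \left(-17 + 289 - 48 - 68\right) - 38^{2} = 156 - 1444 = -1288$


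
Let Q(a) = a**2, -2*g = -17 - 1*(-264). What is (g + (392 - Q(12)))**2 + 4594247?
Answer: 18438989/4 ≈ 4.6097e+6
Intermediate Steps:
g = -247/2 (g = -(-17 - 1*(-264))/2 = -(-17 + 264)/2 = -1/2*247 = -247/2 ≈ -123.50)
(g + (392 - Q(12)))**2 + 4594247 = (-247/2 + (392 - 1*12**2))**2 + 4594247 = (-247/2 + (392 - 1*144))**2 + 4594247 = (-247/2 + (392 - 144))**2 + 4594247 = (-247/2 + 248)**2 + 4594247 = (249/2)**2 + 4594247 = 62001/4 + 4594247 = 18438989/4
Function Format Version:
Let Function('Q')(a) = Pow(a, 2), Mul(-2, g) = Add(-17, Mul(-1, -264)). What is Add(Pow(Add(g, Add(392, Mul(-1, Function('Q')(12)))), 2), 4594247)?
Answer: Rational(18438989, 4) ≈ 4.6097e+6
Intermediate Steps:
g = Rational(-247, 2) (g = Mul(Rational(-1, 2), Add(-17, Mul(-1, -264))) = Mul(Rational(-1, 2), Add(-17, 264)) = Mul(Rational(-1, 2), 247) = Rational(-247, 2) ≈ -123.50)
Add(Pow(Add(g, Add(392, Mul(-1, Function('Q')(12)))), 2), 4594247) = Add(Pow(Add(Rational(-247, 2), Add(392, Mul(-1, Pow(12, 2)))), 2), 4594247) = Add(Pow(Add(Rational(-247, 2), Add(392, Mul(-1, 144))), 2), 4594247) = Add(Pow(Add(Rational(-247, 2), Add(392, -144)), 2), 4594247) = Add(Pow(Add(Rational(-247, 2), 248), 2), 4594247) = Add(Pow(Rational(249, 2), 2), 4594247) = Add(Rational(62001, 4), 4594247) = Rational(18438989, 4)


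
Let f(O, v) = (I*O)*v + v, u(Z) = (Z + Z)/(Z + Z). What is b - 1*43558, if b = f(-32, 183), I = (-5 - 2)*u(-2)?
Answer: -2383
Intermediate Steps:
u(Z) = 1 (u(Z) = (2*Z)/((2*Z)) = (2*Z)*(1/(2*Z)) = 1)
I = -7 (I = (-5 - 2)*1 = -7*1 = -7)
f(O, v) = v - 7*O*v (f(O, v) = (-7*O)*v + v = -7*O*v + v = v - 7*O*v)
b = 41175 (b = 183*(1 - 7*(-32)) = 183*(1 + 224) = 183*225 = 41175)
b - 1*43558 = 41175 - 1*43558 = 41175 - 43558 = -2383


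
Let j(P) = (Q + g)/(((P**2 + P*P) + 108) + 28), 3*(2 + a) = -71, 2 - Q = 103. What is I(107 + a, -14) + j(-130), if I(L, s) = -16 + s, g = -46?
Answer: -48487/1616 ≈ -30.004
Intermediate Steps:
Q = -101 (Q = 2 - 1*103 = 2 - 103 = -101)
a = -77/3 (a = -2 + (1/3)*(-71) = -2 - 71/3 = -77/3 ≈ -25.667)
j(P) = -147/(136 + 2*P**2) (j(P) = (-101 - 46)/(((P**2 + P*P) + 108) + 28) = -147/(((P**2 + P**2) + 108) + 28) = -147/((2*P**2 + 108) + 28) = -147/((108 + 2*P**2) + 28) = -147/(136 + 2*P**2))
I(107 + a, -14) + j(-130) = (-16 - 14) - 147/(136 + 2*(-130)**2) = -30 - 147/(136 + 2*16900) = -30 - 147/(136 + 33800) = -30 - 147/33936 = -30 - 147*1/33936 = -30 - 7/1616 = -48487/1616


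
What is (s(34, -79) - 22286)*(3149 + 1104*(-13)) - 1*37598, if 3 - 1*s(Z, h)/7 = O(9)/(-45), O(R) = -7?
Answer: 11223422812/45 ≈ 2.4941e+8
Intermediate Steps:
s(Z, h) = 896/45 (s(Z, h) = 21 - (-49)/(-45) = 21 - (-49)*(-1)/45 = 21 - 7*7/45 = 21 - 49/45 = 896/45)
(s(34, -79) - 22286)*(3149 + 1104*(-13)) - 1*37598 = (896/45 - 22286)*(3149 + 1104*(-13)) - 1*37598 = -1001974*(3149 - 14352)/45 - 37598 = -1001974/45*(-11203) - 37598 = 11225114722/45 - 37598 = 11223422812/45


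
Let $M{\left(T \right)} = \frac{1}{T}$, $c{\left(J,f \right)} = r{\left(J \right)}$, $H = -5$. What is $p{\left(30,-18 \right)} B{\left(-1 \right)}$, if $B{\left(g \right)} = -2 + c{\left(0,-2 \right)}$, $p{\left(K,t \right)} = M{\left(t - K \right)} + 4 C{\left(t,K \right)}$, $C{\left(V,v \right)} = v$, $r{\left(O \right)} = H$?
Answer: $- \frac{40313}{48} \approx -839.85$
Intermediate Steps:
$r{\left(O \right)} = -5$
$c{\left(J,f \right)} = -5$
$p{\left(K,t \right)} = \frac{1}{t - K} + 4 K$
$B{\left(g \right)} = -7$ ($B{\left(g \right)} = -2 - 5 = -7$)
$p{\left(30,-18 \right)} B{\left(-1 \right)} = \frac{-1 + 4 \cdot 30 \left(30 - -18\right)}{30 - -18} \left(-7\right) = \frac{-1 + 4 \cdot 30 \left(30 + 18\right)}{30 + 18} \left(-7\right) = \frac{-1 + 4 \cdot 30 \cdot 48}{48} \left(-7\right) = \frac{-1 + 5760}{48} \left(-7\right) = \frac{1}{48} \cdot 5759 \left(-7\right) = \frac{5759}{48} \left(-7\right) = - \frac{40313}{48}$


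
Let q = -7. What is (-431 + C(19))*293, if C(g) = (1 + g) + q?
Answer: -122474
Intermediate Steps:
C(g) = -6 + g (C(g) = (1 + g) - 7 = -6 + g)
(-431 + C(19))*293 = (-431 + (-6 + 19))*293 = (-431 + 13)*293 = -418*293 = -122474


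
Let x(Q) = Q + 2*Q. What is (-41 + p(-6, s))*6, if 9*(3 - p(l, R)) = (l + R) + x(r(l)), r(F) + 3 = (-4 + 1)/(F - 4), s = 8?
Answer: -3359/15 ≈ -223.93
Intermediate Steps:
r(F) = -3 - 3/(-4 + F) (r(F) = -3 + (-4 + 1)/(F - 4) = -3 - 3/(-4 + F))
x(Q) = 3*Q
p(l, R) = 3 - R/9 - l/9 - (3 - l)/(-4 + l) (p(l, R) = 3 - ((l + R) + 3*(3*(3 - l)/(-4 + l)))/9 = 3 - ((R + l) + 9*(3 - l)/(-4 + l))/9 = 3 - (R + l + 9*(3 - l)/(-4 + l))/9 = 3 + (-R/9 - l/9 - (3 - l)/(-4 + l)) = 3 - R/9 - l/9 - (3 - l)/(-4 + l))
(-41 + p(-6, s))*6 = (-41 + (-3 - 6 + (-4 - 6)*(27 - 1*8 - 1*(-6))/9)/(-4 - 6))*6 = (-41 + (-3 - 6 + (⅑)*(-10)*(27 - 8 + 6))/(-10))*6 = (-41 - (-3 - 6 + (⅑)*(-10)*25)/10)*6 = (-41 - (-3 - 6 - 250/9)/10)*6 = (-41 - ⅒*(-331/9))*6 = (-41 + 331/90)*6 = -3359/90*6 = -3359/15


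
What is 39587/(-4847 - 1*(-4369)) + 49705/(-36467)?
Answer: -1467378119/17431226 ≈ -84.181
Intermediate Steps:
39587/(-4847 - 1*(-4369)) + 49705/(-36467) = 39587/(-4847 + 4369) + 49705*(-1/36467) = 39587/(-478) - 49705/36467 = 39587*(-1/478) - 49705/36467 = -39587/478 - 49705/36467 = -1467378119/17431226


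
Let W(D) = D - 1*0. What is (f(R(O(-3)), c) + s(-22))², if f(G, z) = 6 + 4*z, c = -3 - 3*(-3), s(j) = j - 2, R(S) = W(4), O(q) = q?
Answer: 36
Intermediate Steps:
W(D) = D (W(D) = D + 0 = D)
R(S) = 4
s(j) = -2 + j
c = 6 (c = -3 + 9 = 6)
(f(R(O(-3)), c) + s(-22))² = ((6 + 4*6) + (-2 - 22))² = ((6 + 24) - 24)² = (30 - 24)² = 6² = 36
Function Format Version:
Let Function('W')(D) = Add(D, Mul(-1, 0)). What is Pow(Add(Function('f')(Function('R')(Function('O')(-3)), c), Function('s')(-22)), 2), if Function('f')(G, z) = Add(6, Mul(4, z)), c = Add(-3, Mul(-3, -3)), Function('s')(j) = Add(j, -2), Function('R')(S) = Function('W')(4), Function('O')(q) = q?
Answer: 36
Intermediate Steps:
Function('W')(D) = D (Function('W')(D) = Add(D, 0) = D)
Function('R')(S) = 4
Function('s')(j) = Add(-2, j)
c = 6 (c = Add(-3, 9) = 6)
Pow(Add(Function('f')(Function('R')(Function('O')(-3)), c), Function('s')(-22)), 2) = Pow(Add(Add(6, Mul(4, 6)), Add(-2, -22)), 2) = Pow(Add(Add(6, 24), -24), 2) = Pow(Add(30, -24), 2) = Pow(6, 2) = 36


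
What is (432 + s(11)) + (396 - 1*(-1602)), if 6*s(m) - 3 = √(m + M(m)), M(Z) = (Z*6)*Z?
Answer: 4861/2 + √737/6 ≈ 2435.0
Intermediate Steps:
M(Z) = 6*Z² (M(Z) = (6*Z)*Z = 6*Z²)
s(m) = ½ + √(m + 6*m²)/6
(432 + s(11)) + (396 - 1*(-1602)) = (432 + (½ + √(11*(1 + 6*11))/6)) + (396 - 1*(-1602)) = (432 + (½ + √(11*(1 + 66))/6)) + (396 + 1602) = (432 + (½ + √(11*67)/6)) + 1998 = (432 + (½ + √737/6)) + 1998 = (865/2 + √737/6) + 1998 = 4861/2 + √737/6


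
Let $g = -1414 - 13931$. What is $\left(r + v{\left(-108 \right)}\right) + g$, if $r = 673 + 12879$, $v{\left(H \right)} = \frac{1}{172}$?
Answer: $- \frac{308395}{172} \approx -1793.0$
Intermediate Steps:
$v{\left(H \right)} = \frac{1}{172}$
$g = -15345$ ($g = -1414 - 13931 = -15345$)
$r = 13552$
$\left(r + v{\left(-108 \right)}\right) + g = \left(13552 + \frac{1}{172}\right) - 15345 = \frac{2330945}{172} - 15345 = - \frac{308395}{172}$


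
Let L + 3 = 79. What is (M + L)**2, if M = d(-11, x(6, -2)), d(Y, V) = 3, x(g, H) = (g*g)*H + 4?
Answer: 6241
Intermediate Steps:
L = 76 (L = -3 + 79 = 76)
x(g, H) = 4 + H*g**2 (x(g, H) = g**2*H + 4 = H*g**2 + 4 = 4 + H*g**2)
M = 3
(M + L)**2 = (3 + 76)**2 = 79**2 = 6241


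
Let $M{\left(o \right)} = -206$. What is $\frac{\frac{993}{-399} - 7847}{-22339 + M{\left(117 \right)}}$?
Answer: $\frac{38666}{111055} \approx 0.34817$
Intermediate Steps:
$\frac{\frac{993}{-399} - 7847}{-22339 + M{\left(117 \right)}} = \frac{\frac{993}{-399} - 7847}{-22339 - 206} = \frac{993 \left(- \frac{1}{399}\right) - 7847}{-22545} = \left(- \frac{331}{133} - 7847\right) \left(- \frac{1}{22545}\right) = \left(- \frac{1043982}{133}\right) \left(- \frac{1}{22545}\right) = \frac{38666}{111055}$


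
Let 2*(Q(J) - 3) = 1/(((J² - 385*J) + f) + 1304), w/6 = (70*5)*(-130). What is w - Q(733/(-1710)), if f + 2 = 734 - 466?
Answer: -1385202164343567/5073944839 ≈ -2.7300e+5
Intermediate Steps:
f = 266 (f = -2 + (734 - 466) = -2 + 268 = 266)
w = -273000 (w = 6*((70*5)*(-130)) = 6*(350*(-130)) = 6*(-45500) = -273000)
Q(J) = 3 + 1/(2*(1570 + J² - 385*J)) (Q(J) = 3 + 1/(2*(((J² - 385*J) + 266) + 1304)) = 3 + 1/(2*((266 + J² - 385*J) + 1304)) = 3 + 1/(2*(1570 + J² - 385*J)))
w - Q(733/(-1710)) = -273000 - (9421 - 1693230/(-1710) + 6*(733/(-1710))²)/(2*(1570 + (733/(-1710))² - 282205/(-1710))) = -273000 - (9421 - 1693230*(-1)/1710 + 6*(733*(-1/1710))²)/(2*(1570 + (733*(-1/1710))² - 282205*(-1)/1710)) = -273000 - (9421 - 2310*(-733/1710) + 6*(-733/1710)²)/(2*(1570 + (-733/1710)² - 385*(-733/1710))) = -273000 - (9421 + 56441/57 + 6*(537289/2924100))/(2*(1570 + 537289/2924100 + 56441/342)) = -273000 - (9421 + 56441/57 + 537289/487350)/(2*5073944839/2924100) = -273000 - 2924100*5074432189/(2*5073944839*487350) = -273000 - 1*15223296567/5073944839 = -273000 - 15223296567/5073944839 = -1385202164343567/5073944839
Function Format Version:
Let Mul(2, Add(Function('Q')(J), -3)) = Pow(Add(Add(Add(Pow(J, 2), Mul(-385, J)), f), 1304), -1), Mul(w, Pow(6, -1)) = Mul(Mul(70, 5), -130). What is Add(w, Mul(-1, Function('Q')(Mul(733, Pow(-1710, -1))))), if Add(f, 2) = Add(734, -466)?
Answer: Rational(-1385202164343567, 5073944839) ≈ -2.7300e+5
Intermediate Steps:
f = 266 (f = Add(-2, Add(734, -466)) = Add(-2, 268) = 266)
w = -273000 (w = Mul(6, Mul(Mul(70, 5), -130)) = Mul(6, Mul(350, -130)) = Mul(6, -45500) = -273000)
Function('Q')(J) = Add(3, Mul(Rational(1, 2), Pow(Add(1570, Pow(J, 2), Mul(-385, J)), -1))) (Function('Q')(J) = Add(3, Mul(Rational(1, 2), Pow(Add(Add(Add(Pow(J, 2), Mul(-385, J)), 266), 1304), -1))) = Add(3, Mul(Rational(1, 2), Pow(Add(Add(266, Pow(J, 2), Mul(-385, J)), 1304), -1))) = Add(3, Mul(Rational(1, 2), Pow(Add(1570, Pow(J, 2), Mul(-385, J)), -1))))
Add(w, Mul(-1, Function('Q')(Mul(733, Pow(-1710, -1))))) = Add(-273000, Mul(-1, Mul(Rational(1, 2), Pow(Add(1570, Pow(Mul(733, Pow(-1710, -1)), 2), Mul(-385, Mul(733, Pow(-1710, -1)))), -1), Add(9421, Mul(-2310, Mul(733, Pow(-1710, -1))), Mul(6, Pow(Mul(733, Pow(-1710, -1)), 2)))))) = Add(-273000, Mul(-1, Mul(Rational(1, 2), Pow(Add(1570, Pow(Mul(733, Rational(-1, 1710)), 2), Mul(-385, Mul(733, Rational(-1, 1710)))), -1), Add(9421, Mul(-2310, Mul(733, Rational(-1, 1710))), Mul(6, Pow(Mul(733, Rational(-1, 1710)), 2)))))) = Add(-273000, Mul(-1, Mul(Rational(1, 2), Pow(Add(1570, Pow(Rational(-733, 1710), 2), Mul(-385, Rational(-733, 1710))), -1), Add(9421, Mul(-2310, Rational(-733, 1710)), Mul(6, Pow(Rational(-733, 1710), 2)))))) = Add(-273000, Mul(-1, Mul(Rational(1, 2), Pow(Add(1570, Rational(537289, 2924100), Rational(56441, 342)), -1), Add(9421, Rational(56441, 57), Mul(6, Rational(537289, 2924100)))))) = Add(-273000, Mul(-1, Mul(Rational(1, 2), Pow(Rational(5073944839, 2924100), -1), Add(9421, Rational(56441, 57), Rational(537289, 487350))))) = Add(-273000, Mul(-1, Mul(Rational(1, 2), Rational(2924100, 5073944839), Rational(5074432189, 487350)))) = Add(-273000, Mul(-1, Rational(15223296567, 5073944839))) = Add(-273000, Rational(-15223296567, 5073944839)) = Rational(-1385202164343567, 5073944839)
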